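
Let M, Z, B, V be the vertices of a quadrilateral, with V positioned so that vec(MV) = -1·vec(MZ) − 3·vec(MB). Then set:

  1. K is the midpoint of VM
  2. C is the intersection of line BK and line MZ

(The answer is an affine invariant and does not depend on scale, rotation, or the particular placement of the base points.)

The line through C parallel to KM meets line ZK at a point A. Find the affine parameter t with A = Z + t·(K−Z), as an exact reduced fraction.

t = 6/5

Assign M = (0, 0), Z = (1, 0), B = (0, 1), V = (-1, -3) — the answer is frame-independent, so this choice is without loss of generality.
1. K is the midpoint of VM ⇒ K = (-1/2, -3/2)
2. C is the intersection of line BK and line MZ ⇒ C = (-1/5, 0)
through C parallel to KM: direction (1/2, 3/2); meets ZK at A = (-4/5, -9/5)
A = Z + t·(K−Z) with t = 6/5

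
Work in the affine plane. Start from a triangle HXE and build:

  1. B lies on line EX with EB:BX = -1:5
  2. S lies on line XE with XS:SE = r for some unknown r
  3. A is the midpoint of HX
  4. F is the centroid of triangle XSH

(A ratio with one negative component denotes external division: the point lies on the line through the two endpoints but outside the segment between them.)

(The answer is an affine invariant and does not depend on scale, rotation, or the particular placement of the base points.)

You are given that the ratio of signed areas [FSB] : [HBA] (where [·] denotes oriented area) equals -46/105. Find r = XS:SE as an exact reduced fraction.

r = 3/4

Assign H = (0, 0), X = (1, 0), E = (0, 1) — the answer is frame-independent, so this choice is without loss of generality.
1. B lies on line EX with EB:BX = -1:5 ⇒ B = (-1/4, 5/4)
2. With XS:SE = r, write λ = r/(r+1) so S = X + λ·(E−X); S is affine-linear in λ
3. A is the midpoint of HX ⇒ A = (1/2, 0)
4. F is the centroid of triangle XSH ⇒ F is an affine combination of earlier points and hence also affine-linear in λ
Every point depending on S is an affine combination of S and λ-independent points, so each such coordinate is linear in λ; the λ² term in each signed area is a multiple of (E−X)×(E−X) = 0, so 2·[FSB] and 2·[HBA] are each linear in λ. Evaluating at λ=0 and λ=1:
  2·[FSB] = -1/3·λ + 5/12,   2·[HBA] = -5/8
So [FSB]:[HBA] = (-1/3·λ + 5/12) / (-5/8). Setting this equal to -46/105:
  -1/3·λ + 5/12 = -46/105·(-5/8)  ⇒  λ = 3/7
Then r = λ/(1−λ) = (3/7)/(4/7) = 3/4. Check: with r = 3/4, S = (4/7, 3/7) and [FSB]:[HBA] = -46/105 as required.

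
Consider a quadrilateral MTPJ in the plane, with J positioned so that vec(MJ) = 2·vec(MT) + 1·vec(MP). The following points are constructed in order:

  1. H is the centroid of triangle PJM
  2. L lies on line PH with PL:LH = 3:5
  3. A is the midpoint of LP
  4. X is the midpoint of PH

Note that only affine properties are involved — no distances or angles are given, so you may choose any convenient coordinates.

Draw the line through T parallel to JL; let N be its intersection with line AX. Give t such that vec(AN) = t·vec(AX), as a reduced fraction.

t = 42/5

Choose coordinates M = (0, 0), T = (1, 0), P = (0, 1), J = (2, 1).
1. H is the centroid of triangle PJM ⇒ H = (2/3, 2/3)
2. L lies on line PH with PL:LH = 3:5 ⇒ L = (1/4, 7/8)
3. A is the midpoint of LP ⇒ A = (1/8, 15/16)
4. X is the midpoint of PH ⇒ X = (1/3, 5/6)
through T parallel to JL: direction (-7/4, -1/8); meets AX at N = (15/8, 1/16)
N = A + t·(X−A) with t = 42/5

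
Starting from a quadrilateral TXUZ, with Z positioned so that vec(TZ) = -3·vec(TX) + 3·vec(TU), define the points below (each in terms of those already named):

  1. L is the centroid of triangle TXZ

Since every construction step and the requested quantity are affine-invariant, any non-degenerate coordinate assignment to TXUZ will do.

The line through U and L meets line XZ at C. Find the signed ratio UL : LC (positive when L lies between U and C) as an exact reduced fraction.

Assign T = (0, 0), X = (1, 0), U = (0, 1), Z = (-3, 3) — the answer is frame-independent, so this choice is without loss of generality.
1. L is the centroid of triangle TXZ ⇒ L = (-2/3, 1)
line UL meets XZ at C = (-1/3, 1)
L = U + t·(C−U) with t = 2, so UL:LC = 2:-1

UL:LC = -2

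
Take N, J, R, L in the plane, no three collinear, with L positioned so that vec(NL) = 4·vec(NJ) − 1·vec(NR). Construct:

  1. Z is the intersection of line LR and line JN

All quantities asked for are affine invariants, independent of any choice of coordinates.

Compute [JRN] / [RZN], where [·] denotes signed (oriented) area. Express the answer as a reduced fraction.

[JRN]:[RZN] = -1/2

Set N = (0, 0), J = (1, 0), R = (0, 1), L = (4, -1); any affine frame gives the same invariant.
1. Z is the intersection of line LR and line JN ⇒ Z = (2, 0)
2·[JRN] = 1, 2·[RZN] = -2
[JRN]:[RZN] = 1:-2 = -1/2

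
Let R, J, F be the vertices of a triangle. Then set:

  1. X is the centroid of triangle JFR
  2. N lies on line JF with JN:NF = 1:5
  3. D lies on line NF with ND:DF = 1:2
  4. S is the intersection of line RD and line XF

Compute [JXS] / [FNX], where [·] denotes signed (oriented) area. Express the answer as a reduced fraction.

[JXS]:[FNX] = -3/35

Work in coordinates with R = (0, 0), J = (1, 0), F = (0, 1).
1. X is the centroid of triangle JFR ⇒ X = (1/3, 1/3)
2. N lies on line JF with JN:NF = 1:5 ⇒ N = (5/6, 1/6)
3. D lies on line NF with ND:DF = 1:2 ⇒ D = (5/9, 4/9)
4. S is the intersection of line RD and line XF ⇒ S = (5/14, 2/7)
2·[JXS] = 1/42, 2·[FNX] = -5/18
[JXS]:[FNX] = 1/42:-5/18 = -3/35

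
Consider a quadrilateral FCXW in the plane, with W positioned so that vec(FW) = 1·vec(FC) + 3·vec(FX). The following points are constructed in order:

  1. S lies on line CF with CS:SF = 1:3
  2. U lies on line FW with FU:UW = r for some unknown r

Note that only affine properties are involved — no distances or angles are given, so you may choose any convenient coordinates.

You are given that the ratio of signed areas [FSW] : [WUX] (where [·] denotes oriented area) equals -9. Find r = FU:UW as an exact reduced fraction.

r = 3

Set F = (0, 0), C = (1, 0), X = (0, 1), W = (1, 3); any affine frame gives the same invariant.
1. S lies on line CF with CS:SF = 1:3 ⇒ S = (3/4, 0)
2. With FU:UW = r, write λ = r/(r+1) so U = F + λ·(W−F); U is affine-linear in λ
Every point depending on U is an affine combination of U and λ-independent points, so each such coordinate is linear in λ; the λ² term in each signed area is a multiple of (W−F)×(W−F) = 0, so 2·[FSW] and 2·[WUX] are each linear in λ. Evaluating at λ=0 and λ=1:
  2·[FSW] = 9/4,   2·[WUX] = λ − 1
So [FSW]:[WUX] = (9/4) / (λ − 1). Setting this equal to -9:
  9/4 = -9·(λ − 1)  ⇒  λ = 3/4
Then r = λ/(1−λ) = (3/4)/(1/4) = 3. Check: with r = 3, U = (3/4, 9/4) and [FSW]:[WUX] = -9 as required.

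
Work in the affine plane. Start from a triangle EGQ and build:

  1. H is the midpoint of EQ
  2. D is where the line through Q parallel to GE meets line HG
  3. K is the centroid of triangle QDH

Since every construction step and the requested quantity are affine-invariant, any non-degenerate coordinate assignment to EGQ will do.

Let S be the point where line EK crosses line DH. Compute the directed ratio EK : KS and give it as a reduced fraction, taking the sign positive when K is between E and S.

EK:KS = -4

Work in coordinates with E = (0, 0), G = (1, 0), Q = (0, 1).
1. H is the midpoint of EQ ⇒ H = (0, 1/2)
2. D is where the line through Q parallel to GE meets line HG ⇒ D = (-1, 1)
3. K is the centroid of triangle QDH ⇒ K = (-1/3, 5/6)
line EK meets DH at S = (-1/4, 5/8)
K = E + t·(S−E) with t = 4/3, so EK:KS = 4/3:-1/3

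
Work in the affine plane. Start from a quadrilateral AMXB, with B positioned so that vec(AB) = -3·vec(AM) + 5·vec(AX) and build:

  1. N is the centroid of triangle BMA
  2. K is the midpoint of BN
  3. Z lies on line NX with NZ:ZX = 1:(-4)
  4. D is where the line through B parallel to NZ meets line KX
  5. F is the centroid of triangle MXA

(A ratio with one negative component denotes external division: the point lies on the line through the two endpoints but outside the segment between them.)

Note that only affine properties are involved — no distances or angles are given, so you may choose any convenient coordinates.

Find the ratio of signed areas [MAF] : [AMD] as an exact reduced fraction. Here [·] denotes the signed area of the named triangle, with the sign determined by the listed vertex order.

Assign A = (0, 0), M = (1, 0), X = (0, 1), B = (-3, 5) — the answer is frame-independent, so this choice is without loss of generality.
1. N is the centroid of triangle BMA ⇒ N = (-2/3, 5/3)
2. K is the midpoint of BN ⇒ K = (-11/6, 10/3)
3. Z lies on line NX with NZ:ZX = 1:(-4) ⇒ Z = (-8/9, 17/9)
4. D is where the line through B parallel to NZ meets line KX ⇒ D = (-11/3, 17/3)
5. F is the centroid of triangle MXA ⇒ F = (1/3, 1/3)
2·[MAF] = -1/3, 2·[AMD] = 17/3
[MAF]:[AMD] = -1/3:17/3 = -1/17

[MAF]:[AMD] = -1/17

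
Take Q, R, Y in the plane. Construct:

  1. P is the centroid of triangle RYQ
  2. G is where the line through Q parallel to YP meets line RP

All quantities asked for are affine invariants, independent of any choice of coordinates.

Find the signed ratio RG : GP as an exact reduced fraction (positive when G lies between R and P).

Work in coordinates with Q = (0, 0), R = (1, 0), Y = (0, 1).
1. P is the centroid of triangle RYQ ⇒ P = (1/3, 1/3)
2. G is where the line through Q parallel to YP meets line RP ⇒ G = (-1/3, 2/3)
G = R + t·(P−R) with t = 2, so RG:GP = t:(1−t) = 2:-1

RG:GP = -2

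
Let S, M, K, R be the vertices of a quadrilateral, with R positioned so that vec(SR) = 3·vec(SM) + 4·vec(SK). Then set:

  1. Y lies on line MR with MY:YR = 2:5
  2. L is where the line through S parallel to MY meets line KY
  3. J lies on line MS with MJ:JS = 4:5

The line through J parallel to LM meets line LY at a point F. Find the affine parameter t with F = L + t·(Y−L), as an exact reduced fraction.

t = -11/27

Work in coordinates with S = (0, 0), M = (1, 0), K = (0, 1), R = (3, 4).
1. Y lies on line MR with MY:YR = 2:5 ⇒ Y = (11/7, 8/7)
2. L is where the line through S parallel to MY meets line KY ⇒ L = (11/21, 22/21)
3. J lies on line MS with MJ:JS = 4:5 ⇒ J = (5/9, 0)
through J parallel to LM: direction (10/21, -22/21); meets LY at F = (55/567, 572/567)
F = L + t·(Y−L) with t = -11/27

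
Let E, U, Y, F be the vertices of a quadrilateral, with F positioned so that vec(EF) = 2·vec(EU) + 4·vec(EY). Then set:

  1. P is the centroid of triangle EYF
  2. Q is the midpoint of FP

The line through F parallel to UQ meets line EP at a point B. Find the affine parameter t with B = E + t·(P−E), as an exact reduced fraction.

t = 13/4

Work in coordinates with E = (0, 0), U = (1, 0), Y = (0, 1), F = (2, 4).
1. P is the centroid of triangle EYF ⇒ P = (2/3, 5/3)
2. Q is the midpoint of FP ⇒ Q = (4/3, 17/6)
through F parallel to UQ: direction (1/3, 17/6); meets EP at B = (13/6, 65/12)
B = E + t·(P−E) with t = 13/4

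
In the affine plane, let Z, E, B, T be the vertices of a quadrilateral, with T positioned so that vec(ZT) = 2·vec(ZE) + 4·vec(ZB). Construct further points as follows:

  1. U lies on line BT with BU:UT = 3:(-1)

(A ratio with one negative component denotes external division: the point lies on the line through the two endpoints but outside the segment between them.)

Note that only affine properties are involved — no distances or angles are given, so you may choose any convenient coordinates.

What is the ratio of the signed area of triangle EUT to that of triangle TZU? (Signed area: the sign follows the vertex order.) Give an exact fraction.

[EUT]:[TZU] = 5/2

Choose coordinates Z = (0, 0), E = (1, 0), B = (0, 1), T = (2, 4).
1. U lies on line BT with BU:UT = 3:(-1) ⇒ U = (3, 11/2)
2·[EUT] = 5/2, 2·[TZU] = 1
[EUT]:[TZU] = 5/2:1 = 5/2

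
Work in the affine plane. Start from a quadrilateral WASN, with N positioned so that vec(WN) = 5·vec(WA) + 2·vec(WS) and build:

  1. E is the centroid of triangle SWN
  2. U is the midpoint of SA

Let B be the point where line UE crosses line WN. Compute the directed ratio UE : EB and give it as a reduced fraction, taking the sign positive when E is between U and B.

UE:EB = -1/10

Assign W = (0, 0), A = (1, 0), S = (0, 1), N = (5, 2) — the answer is frame-independent, so this choice is without loss of generality.
1. E is the centroid of triangle SWN ⇒ E = (5/3, 1)
2. U is the midpoint of SA ⇒ U = (1/2, 1/2)
line UE meets WN at B = (-10, -4)
E = U + t·(B−U) with t = -1/9, so UE:EB = -1/9:10/9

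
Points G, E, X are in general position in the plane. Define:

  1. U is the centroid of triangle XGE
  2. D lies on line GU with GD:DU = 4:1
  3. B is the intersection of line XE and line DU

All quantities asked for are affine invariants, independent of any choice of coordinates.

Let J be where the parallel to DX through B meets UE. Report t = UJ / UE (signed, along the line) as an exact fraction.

t = 5/12

Assign G = (0, 0), E = (1, 0), X = (0, 1) — the answer is frame-independent, so this choice is without loss of generality.
1. U is the centroid of triangle XGE ⇒ U = (1/3, 1/3)
2. D lies on line GU with GD:DU = 4:1 ⇒ D = (4/15, 4/15)
3. B is the intersection of line XE and line DU ⇒ B = (1/2, 1/2)
through B parallel to DX: direction (-4/15, 11/15); meets UE at J = (11/18, 7/36)
J = U + t·(E−U) with t = 5/12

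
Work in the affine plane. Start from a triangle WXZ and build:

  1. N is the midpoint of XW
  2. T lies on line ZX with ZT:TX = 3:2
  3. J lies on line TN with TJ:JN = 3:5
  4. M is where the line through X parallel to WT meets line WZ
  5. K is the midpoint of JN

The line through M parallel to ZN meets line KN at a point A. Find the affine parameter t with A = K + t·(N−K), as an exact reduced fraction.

t = 89/9

Choose coordinates W = (0, 0), X = (1, 0), Z = (0, 1).
1. N is the midpoint of XW ⇒ N = (1/2, 0)
2. T lies on line ZX with ZT:TX = 3:2 ⇒ T = (3/5, 2/5)
3. J lies on line TN with TJ:JN = 3:5 ⇒ J = (9/16, 1/4)
4. M is where the line through X parallel to WT meets line WZ ⇒ M = (0, -2/3)
5. K is the midpoint of JN ⇒ K = (17/32, 1/8)
through M parallel to ZN: direction (1/2, -1); meets KN at A = (2/9, -10/9)
A = K + t·(N−K) with t = 89/9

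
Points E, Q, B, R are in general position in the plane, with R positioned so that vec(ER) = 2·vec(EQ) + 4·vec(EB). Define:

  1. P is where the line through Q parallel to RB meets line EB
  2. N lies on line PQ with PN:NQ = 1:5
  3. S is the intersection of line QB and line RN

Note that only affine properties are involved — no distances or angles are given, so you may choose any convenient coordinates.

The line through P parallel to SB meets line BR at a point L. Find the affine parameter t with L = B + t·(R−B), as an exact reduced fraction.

Assign E = (0, 0), Q = (1, 0), B = (0, 1), R = (2, 4) — the answer is frame-independent, so this choice is without loss of generality.
1. P is where the line through Q parallel to RB meets line EB ⇒ P = (0, -3/2)
2. N lies on line PQ with PN:NQ = 1:5 ⇒ N = (1/6, -5/4)
3. S is the intersection of line QB and line RN ⇒ S = (12/17, 5/17)
through P parallel to SB: direction (-12/17, 12/17); meets BR at L = (-1, -1/2)
L = B + t·(R−B) with t = -1/2

t = -1/2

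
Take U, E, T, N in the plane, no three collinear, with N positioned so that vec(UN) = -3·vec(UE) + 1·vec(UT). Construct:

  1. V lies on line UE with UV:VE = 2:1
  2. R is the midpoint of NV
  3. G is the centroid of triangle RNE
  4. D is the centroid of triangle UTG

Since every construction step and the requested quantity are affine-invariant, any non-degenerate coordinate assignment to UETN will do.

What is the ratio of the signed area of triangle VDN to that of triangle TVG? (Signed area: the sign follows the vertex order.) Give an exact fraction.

Assign U = (0, 0), E = (1, 0), T = (0, 1), N = (-3, 1) — the answer is frame-independent, so this choice is without loss of generality.
1. V lies on line UE with UV:VE = 2:1 ⇒ V = (2/3, 0)
2. R is the midpoint of NV ⇒ R = (-7/6, 1/2)
3. G is the centroid of triangle RNE ⇒ G = (-19/18, 1/2)
4. D is the centroid of triangle UTG ⇒ D = (-19/54, 1/2)
2·[VDN] = 22/27, 2·[TVG] = -25/18
[VDN]:[TVG] = 22/27:-25/18 = -44/75

[VDN]:[TVG] = -44/75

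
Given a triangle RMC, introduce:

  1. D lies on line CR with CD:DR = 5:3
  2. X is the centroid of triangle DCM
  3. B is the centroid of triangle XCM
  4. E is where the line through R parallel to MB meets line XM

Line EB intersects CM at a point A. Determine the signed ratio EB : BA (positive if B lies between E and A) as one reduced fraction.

Work in coordinates with R = (0, 0), M = (1, 0), C = (0, 1).
1. D lies on line CR with CD:DR = 5:3 ⇒ D = (0, 3/8)
2. X is the centroid of triangle DCM ⇒ X = (1/3, 11/24)
3. B is the centroid of triangle XCM ⇒ B = (4/9, 35/72)
4. E is where the line through R parallel to MB meets line XM ⇒ E = (-11/3, 77/24)
line EB meets CM at A = (13/20, 7/20)
B = E + t·(A−E) with t = 20/21, so EB:BA = 20/21:1/21

EB:BA = 20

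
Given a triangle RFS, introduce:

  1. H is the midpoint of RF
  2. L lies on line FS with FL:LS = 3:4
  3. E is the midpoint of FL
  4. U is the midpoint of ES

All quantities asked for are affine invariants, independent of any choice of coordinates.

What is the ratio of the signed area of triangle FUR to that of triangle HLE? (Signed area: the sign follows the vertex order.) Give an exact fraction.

Work in coordinates with R = (0, 0), F = (1, 0), S = (0, 1).
1. H is the midpoint of RF ⇒ H = (1/2, 0)
2. L lies on line FS with FL:LS = 3:4 ⇒ L = (4/7, 3/7)
3. E is the midpoint of FL ⇒ E = (11/14, 3/14)
4. U is the midpoint of ES ⇒ U = (11/28, 17/28)
2·[FUR] = 17/28, 2·[HLE] = -3/28
[FUR]:[HLE] = 17/28:-3/28 = -17/3

[FUR]:[HLE] = -17/3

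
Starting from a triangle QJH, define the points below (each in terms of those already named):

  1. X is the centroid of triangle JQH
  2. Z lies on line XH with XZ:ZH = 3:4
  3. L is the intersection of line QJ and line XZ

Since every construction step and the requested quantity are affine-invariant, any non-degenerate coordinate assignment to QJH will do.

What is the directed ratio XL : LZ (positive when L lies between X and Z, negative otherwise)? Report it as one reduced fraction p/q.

Work in coordinates with Q = (0, 0), J = (1, 0), H = (0, 1).
1. X is the centroid of triangle JQH ⇒ X = (1/3, 1/3)
2. Z lies on line XH with XZ:ZH = 3:4 ⇒ Z = (4/21, 13/21)
3. L is the intersection of line QJ and line XZ ⇒ L = (1/2, 0)
L = X + t·(Z−X) with t = -7/6, so XL:LZ = t:(1−t) = -7/6:13/6

XL:LZ = -7/13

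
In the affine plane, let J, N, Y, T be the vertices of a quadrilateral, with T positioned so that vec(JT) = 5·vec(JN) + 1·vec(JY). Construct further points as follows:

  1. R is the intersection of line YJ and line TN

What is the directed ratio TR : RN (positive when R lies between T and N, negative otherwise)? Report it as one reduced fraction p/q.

TR:RN = -5

Choose coordinates J = (0, 0), N = (1, 0), Y = (0, 1), T = (5, 1).
1. R is the intersection of line YJ and line TN ⇒ R = (0, -1/4)
R = T + t·(N−T) with t = 5/4, so TR:RN = t:(1−t) = 5/4:-1/4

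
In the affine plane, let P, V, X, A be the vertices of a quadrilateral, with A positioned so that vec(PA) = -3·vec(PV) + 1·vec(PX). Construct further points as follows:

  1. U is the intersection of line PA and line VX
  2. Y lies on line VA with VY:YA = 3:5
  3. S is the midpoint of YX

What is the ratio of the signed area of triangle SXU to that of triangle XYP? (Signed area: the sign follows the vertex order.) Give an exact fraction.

[SXU]:[XYP] = -27/16

Set P = (0, 0), V = (1, 0), X = (0, 1), A = (-3, 1); any affine frame gives the same invariant.
1. U is the intersection of line PA and line VX ⇒ U = (3/2, -1/2)
2. Y lies on line VA with VY:YA = 3:5 ⇒ Y = (-1/2, 3/8)
3. S is the midpoint of YX ⇒ S = (-1/4, 11/16)
2·[SXU] = -27/32, 2·[XYP] = 1/2
[SXU]:[XYP] = -27/32:1/2 = -27/16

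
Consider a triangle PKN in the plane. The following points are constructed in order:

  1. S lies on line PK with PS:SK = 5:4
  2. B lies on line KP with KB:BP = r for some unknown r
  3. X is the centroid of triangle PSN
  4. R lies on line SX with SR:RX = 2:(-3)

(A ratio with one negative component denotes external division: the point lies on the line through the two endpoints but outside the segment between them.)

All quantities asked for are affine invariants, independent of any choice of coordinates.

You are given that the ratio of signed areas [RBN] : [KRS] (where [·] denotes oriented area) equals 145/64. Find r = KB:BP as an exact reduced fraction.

r = 5/3

Set P = (0, 0), K = (1, 0), N = (0, 1); any affine frame gives the same invariant.
1. S lies on line PK with PS:SK = 5:4 ⇒ S = (5/9, 0)
2. With KB:BP = r, write λ = r/(r+1) so B = K + λ·(P−K); B is affine-linear in λ
3. X is the centroid of triangle PSN ⇒ X = (5/27, 1/3)
4. R lies on line SX with SR:RX = 2:(-3) ⇒ R = (35/27, -2/3)
Every point depending on B is an affine combination of B and λ-independent points, so each such coordinate is linear in λ; the λ² term in each signed area is a multiple of (P−K)×(P−K) = 0, so 2·[RBN] and 2·[KRS] are each linear in λ. Evaluating at λ=0 and λ=1:
  2·[RBN] = -5/3·λ + 10/27,   2·[KRS] = -8/27
So [RBN]:[KRS] = (-5/3·λ + 10/27) / (-8/27). Setting this equal to 145/64:
  -5/3·λ + 10/27 = 145/64·(-8/27)  ⇒  λ = 5/8
Then r = λ/(1−λ) = (5/8)/(3/8) = 5/3. Check: with r = 5/3, B = (3/8, 0) and [RBN]:[KRS] = 145/64 as required.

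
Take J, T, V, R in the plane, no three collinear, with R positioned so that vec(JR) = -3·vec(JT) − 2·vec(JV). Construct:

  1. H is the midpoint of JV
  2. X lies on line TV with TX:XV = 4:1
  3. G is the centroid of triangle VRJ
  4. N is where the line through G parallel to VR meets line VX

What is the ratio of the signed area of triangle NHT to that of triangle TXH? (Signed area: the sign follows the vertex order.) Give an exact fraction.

Choose coordinates J = (0, 0), T = (1, 0), V = (0, 1), R = (-3, -2).
1. H is the midpoint of JV ⇒ H = (0, 1/2)
2. X lies on line TV with TX:XV = 4:1 ⇒ X = (1/5, 4/5)
3. G is the centroid of triangle VRJ ⇒ G = (-1, -1/3)
4. N is where the line through G parallel to VR meets line VX ⇒ N = (1/6, 5/6)
2·[NHT] = 5/12, 2·[TXH] = 2/5
[NHT]:[TXH] = 5/12:2/5 = 25/24

[NHT]:[TXH] = 25/24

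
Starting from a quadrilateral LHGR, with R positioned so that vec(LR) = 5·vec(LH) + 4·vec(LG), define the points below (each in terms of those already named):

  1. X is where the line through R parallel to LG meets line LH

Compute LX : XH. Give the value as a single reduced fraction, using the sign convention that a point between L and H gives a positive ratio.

Work in coordinates with L = (0, 0), H = (1, 0), G = (0, 1), R = (5, 4).
1. X is where the line through R parallel to LG meets line LH ⇒ X = (5, 0)
X = L + t·(H−L) with t = 5, so LX:XH = t:(1−t) = 5:-4

LX:XH = -5/4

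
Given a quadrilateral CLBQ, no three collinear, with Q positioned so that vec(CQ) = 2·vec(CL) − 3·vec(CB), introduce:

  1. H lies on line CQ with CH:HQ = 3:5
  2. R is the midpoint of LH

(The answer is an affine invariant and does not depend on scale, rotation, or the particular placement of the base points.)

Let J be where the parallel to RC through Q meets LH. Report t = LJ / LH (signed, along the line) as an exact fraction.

Choose coordinates C = (0, 0), L = (1, 0), B = (0, 1), Q = (2, -3).
1. H lies on line CQ with CH:HQ = 3:5 ⇒ H = (3/4, -9/8)
2. R is the midpoint of LH ⇒ R = (7/8, -9/16)
through Q parallel to RC: direction (-7/8, 9/16); meets LH at J = (13/24, -33/16)
J = L + t·(H−L) with t = 11/6

t = 11/6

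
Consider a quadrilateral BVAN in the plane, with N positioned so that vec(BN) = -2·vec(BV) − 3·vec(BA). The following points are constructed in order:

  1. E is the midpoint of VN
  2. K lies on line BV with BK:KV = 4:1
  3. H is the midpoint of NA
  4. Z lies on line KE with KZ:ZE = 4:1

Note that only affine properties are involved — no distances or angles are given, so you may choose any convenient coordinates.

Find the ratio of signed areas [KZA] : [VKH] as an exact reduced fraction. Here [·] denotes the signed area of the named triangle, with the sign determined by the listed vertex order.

[KZA]:[VKH] = -10

Choose coordinates B = (0, 0), V = (1, 0), A = (0, 1), N = (-2, -3).
1. E is the midpoint of VN ⇒ E = (-1/2, -3/2)
2. K lies on line BV with BK:KV = 4:1 ⇒ K = (4/5, 0)
3. H is the midpoint of NA ⇒ H = (-1, -1)
4. Z lies on line KE with KZ:ZE = 4:1 ⇒ Z = (-6/25, -6/5)
2·[KZA] = -2, 2·[VKH] = 1/5
[KZA]:[VKH] = -2:1/5 = -10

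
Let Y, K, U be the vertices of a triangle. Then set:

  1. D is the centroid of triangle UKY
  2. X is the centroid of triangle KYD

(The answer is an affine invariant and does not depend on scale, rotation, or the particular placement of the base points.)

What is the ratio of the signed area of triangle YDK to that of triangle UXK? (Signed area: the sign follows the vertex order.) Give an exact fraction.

[YDK]:[UXK] = -3/4

Assign Y = (0, 0), K = (1, 0), U = (0, 1) — the answer is frame-independent, so this choice is without loss of generality.
1. D is the centroid of triangle UKY ⇒ D = (1/3, 1/3)
2. X is the centroid of triangle KYD ⇒ X = (4/9, 1/9)
2·[YDK] = -1/3, 2·[UXK] = 4/9
[YDK]:[UXK] = -1/3:4/9 = -3/4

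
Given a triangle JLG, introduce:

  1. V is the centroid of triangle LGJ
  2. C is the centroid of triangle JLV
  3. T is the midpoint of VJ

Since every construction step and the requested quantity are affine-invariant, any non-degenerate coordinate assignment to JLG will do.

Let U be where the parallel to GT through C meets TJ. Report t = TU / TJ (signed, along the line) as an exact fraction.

Choose coordinates J = (0, 0), L = (1, 0), G = (0, 1).
1. V is the centroid of triangle LGJ ⇒ V = (1/3, 1/3)
2. C is the centroid of triangle JLV ⇒ C = (4/9, 1/9)
3. T is the midpoint of VJ ⇒ T = (1/6, 1/6)
through C parallel to GT: direction (1/6, -5/6); meets TJ at U = (7/18, 7/18)
U = T + t·(J−T) with t = -4/3

t = -4/3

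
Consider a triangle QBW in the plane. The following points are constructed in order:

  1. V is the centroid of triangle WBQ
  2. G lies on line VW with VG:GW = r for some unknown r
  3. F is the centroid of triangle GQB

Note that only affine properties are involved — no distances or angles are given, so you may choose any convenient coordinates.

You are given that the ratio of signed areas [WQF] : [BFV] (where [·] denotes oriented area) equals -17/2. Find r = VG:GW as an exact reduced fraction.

Work in coordinates with Q = (0, 0), B = (1, 0), W = (0, 1).
1. V is the centroid of triangle WBQ ⇒ V = (1/3, 1/3)
2. With VG:GW = r, write λ = r/(r+1) so G = V + λ·(W−V); G is affine-linear in λ
3. F is the centroid of triangle GQB ⇒ F is an affine combination of earlier points and hence also affine-linear in λ
Every point depending on G is an affine combination of G and λ-independent points, so each such coordinate is linear in λ; the λ² term in each signed area is a multiple of (W−V)×(W−V) = 0, so 2·[WQF] and 2·[BFV] are each linear in λ. Evaluating at λ=0 and λ=1:
  2·[WQF] = -1/9·λ + 4/9,   2·[BFV] = 1/9·λ − 1/9
So [WQF]:[BFV] = (-1/9·λ + 4/9) / (1/9·λ − 1/9). Setting this equal to -17/2:
  -1/9·λ + 4/9 = -17/2·(1/9·λ − 1/9)  ⇒  λ = 3/5
Then r = λ/(1−λ) = (3/5)/(2/5) = 3/2. Check: with r = 3/2, G = (2/15, 11/15) and [WQF]:[BFV] = -17/2 as required.

r = 3/2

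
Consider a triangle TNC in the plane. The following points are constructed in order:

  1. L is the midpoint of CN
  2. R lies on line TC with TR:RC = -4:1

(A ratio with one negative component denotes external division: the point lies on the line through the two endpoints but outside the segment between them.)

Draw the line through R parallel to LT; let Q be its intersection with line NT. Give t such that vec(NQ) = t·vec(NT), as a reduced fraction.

t = 7/3

Choose coordinates T = (0, 0), N = (1, 0), C = (0, 1).
1. L is the midpoint of CN ⇒ L = (1/2, 1/2)
2. R lies on line TC with TR:RC = -4:1 ⇒ R = (0, 4/3)
through R parallel to LT: direction (-1/2, -1/2); meets NT at Q = (-4/3, 0)
Q = N + t·(T−N) with t = 7/3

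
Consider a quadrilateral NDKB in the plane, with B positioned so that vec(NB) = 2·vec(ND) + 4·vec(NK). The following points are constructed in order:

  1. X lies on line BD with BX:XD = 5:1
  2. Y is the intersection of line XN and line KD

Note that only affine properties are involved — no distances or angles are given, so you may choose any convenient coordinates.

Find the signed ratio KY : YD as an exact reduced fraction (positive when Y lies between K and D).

KY:YD = 7/4

Assign N = (0, 0), D = (1, 0), K = (0, 1), B = (2, 4) — the answer is frame-independent, so this choice is without loss of generality.
1. X lies on line BD with BX:XD = 5:1 ⇒ X = (7/6, 2/3)
2. Y is the intersection of line XN and line KD ⇒ Y = (7/11, 4/11)
Y = K + t·(D−K) with t = 7/11, so KY:YD = t:(1−t) = 7/11:4/11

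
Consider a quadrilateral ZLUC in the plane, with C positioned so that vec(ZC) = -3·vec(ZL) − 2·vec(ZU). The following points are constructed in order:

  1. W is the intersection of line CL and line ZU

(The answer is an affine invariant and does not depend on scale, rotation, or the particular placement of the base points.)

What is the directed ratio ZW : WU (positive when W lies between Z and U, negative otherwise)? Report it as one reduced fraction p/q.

Assign Z = (0, 0), L = (1, 0), U = (0, 1), C = (-3, -2) — the answer is frame-independent, so this choice is without loss of generality.
1. W is the intersection of line CL and line ZU ⇒ W = (0, -1/2)
W = Z + t·(U−Z) with t = -1/2, so ZW:WU = t:(1−t) = -1/2:3/2

ZW:WU = -1/3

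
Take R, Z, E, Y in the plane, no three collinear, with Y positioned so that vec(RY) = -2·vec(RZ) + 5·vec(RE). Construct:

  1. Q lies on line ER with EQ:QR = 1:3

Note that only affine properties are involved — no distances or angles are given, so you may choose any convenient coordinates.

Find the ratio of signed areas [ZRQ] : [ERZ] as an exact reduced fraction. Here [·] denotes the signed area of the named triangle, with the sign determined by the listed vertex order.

Choose coordinates R = (0, 0), Z = (1, 0), E = (0, 1), Y = (-2, 5).
1. Q lies on line ER with EQ:QR = 1:3 ⇒ Q = (0, 3/4)
2·[ZRQ] = -3/4, 2·[ERZ] = 1
[ZRQ]:[ERZ] = -3/4:1 = -3/4

[ZRQ]:[ERZ] = -3/4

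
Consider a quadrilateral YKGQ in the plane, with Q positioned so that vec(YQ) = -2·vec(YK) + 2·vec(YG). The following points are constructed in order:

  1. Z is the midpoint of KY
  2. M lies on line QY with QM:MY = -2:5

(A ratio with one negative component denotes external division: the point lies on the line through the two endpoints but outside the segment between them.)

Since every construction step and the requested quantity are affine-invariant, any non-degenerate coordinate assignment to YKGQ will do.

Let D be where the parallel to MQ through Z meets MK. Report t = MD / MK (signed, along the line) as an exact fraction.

Choose coordinates Y = (0, 0), K = (1, 0), G = (0, 1), Q = (-2, 2).
1. Z is the midpoint of KY ⇒ Z = (1/2, 0)
2. M lies on line QY with QM:MY = -2:5 ⇒ M = (-10/3, 10/3)
through Z parallel to MQ: direction (4/3, -4/3); meets MK at D = (-7/6, 5/3)
D = M + t·(K−M) with t = 1/2

t = 1/2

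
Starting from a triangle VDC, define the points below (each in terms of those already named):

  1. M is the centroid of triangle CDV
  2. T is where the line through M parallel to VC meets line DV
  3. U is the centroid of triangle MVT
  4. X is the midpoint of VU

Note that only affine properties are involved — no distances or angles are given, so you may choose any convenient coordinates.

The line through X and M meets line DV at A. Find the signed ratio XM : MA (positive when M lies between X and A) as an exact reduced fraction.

XM:MA = -5/6

Assign V = (0, 0), D = (1, 0), C = (0, 1) — the answer is frame-independent, so this choice is without loss of generality.
1. M is the centroid of triangle CDV ⇒ M = (1/3, 1/3)
2. T is where the line through M parallel to VC meets line DV ⇒ T = (1/3, 0)
3. U is the centroid of triangle MVT ⇒ U = (2/9, 1/9)
4. X is the midpoint of VU ⇒ X = (1/9, 1/18)
line XM meets DV at A = (1/15, 0)
M = X + t·(A−X) with t = -5, so XM:MA = -5:6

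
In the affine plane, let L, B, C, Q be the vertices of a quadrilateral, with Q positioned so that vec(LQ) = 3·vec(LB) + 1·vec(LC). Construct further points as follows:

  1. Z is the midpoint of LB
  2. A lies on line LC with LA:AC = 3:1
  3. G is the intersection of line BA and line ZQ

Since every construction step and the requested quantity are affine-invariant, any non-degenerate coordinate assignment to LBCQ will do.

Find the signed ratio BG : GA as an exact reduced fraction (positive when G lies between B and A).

BG:GA = 4/19

Set L = (0, 0), B = (1, 0), C = (0, 1), Q = (3, 1); any affine frame gives the same invariant.
1. Z is the midpoint of LB ⇒ Z = (1/2, 0)
2. A lies on line LC with LA:AC = 3:1 ⇒ A = (0, 3/4)
3. G is the intersection of line BA and line ZQ ⇒ G = (19/23, 3/23)
G = B + t·(A−B) with t = 4/23, so BG:GA = t:(1−t) = 4/23:19/23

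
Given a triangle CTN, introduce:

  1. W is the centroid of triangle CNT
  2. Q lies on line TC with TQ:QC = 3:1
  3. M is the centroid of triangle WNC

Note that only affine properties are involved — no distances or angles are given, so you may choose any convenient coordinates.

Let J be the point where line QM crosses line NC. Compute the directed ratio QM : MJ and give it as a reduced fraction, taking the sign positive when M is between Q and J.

QM:MJ = 5/4

Choose coordinates C = (0, 0), T = (1, 0), N = (0, 1).
1. W is the centroid of triangle CNT ⇒ W = (1/3, 1/3)
2. Q lies on line TC with TQ:QC = 3:1 ⇒ Q = (1/4, 0)
3. M is the centroid of triangle WNC ⇒ M = (1/9, 4/9)
line QM meets NC at J = (0, 4/5)
M = Q + t·(J−Q) with t = 5/9, so QM:MJ = 5/9:4/9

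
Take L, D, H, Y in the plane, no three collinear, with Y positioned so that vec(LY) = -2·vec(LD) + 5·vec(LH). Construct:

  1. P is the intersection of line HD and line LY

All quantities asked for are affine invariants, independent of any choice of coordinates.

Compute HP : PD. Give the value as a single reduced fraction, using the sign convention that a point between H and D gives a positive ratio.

Choose coordinates L = (0, 0), D = (1, 0), H = (0, 1), Y = (-2, 5).
1. P is the intersection of line HD and line LY ⇒ P = (-2/3, 5/3)
P = H + t·(D−H) with t = -2/3, so HP:PD = t:(1−t) = -2/3:5/3

HP:PD = -2/5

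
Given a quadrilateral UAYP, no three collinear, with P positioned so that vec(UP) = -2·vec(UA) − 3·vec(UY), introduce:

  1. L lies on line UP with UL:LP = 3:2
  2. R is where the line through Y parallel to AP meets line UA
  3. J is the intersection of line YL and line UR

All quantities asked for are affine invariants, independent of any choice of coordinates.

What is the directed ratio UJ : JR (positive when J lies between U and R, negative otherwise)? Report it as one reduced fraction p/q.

Assign U = (0, 0), A = (1, 0), Y = (0, 1), P = (-2, -3) — the answer is frame-independent, so this choice is without loss of generality.
1. L lies on line UP with UL:LP = 3:2 ⇒ L = (-6/5, -9/5)
2. R is where the line through Y parallel to AP meets line UA ⇒ R = (-1, 0)
3. J is the intersection of line YL and line UR ⇒ J = (-3/7, 0)
J = U + t·(R−U) with t = 3/7, so UJ:JR = t:(1−t) = 3/7:4/7

UJ:JR = 3/4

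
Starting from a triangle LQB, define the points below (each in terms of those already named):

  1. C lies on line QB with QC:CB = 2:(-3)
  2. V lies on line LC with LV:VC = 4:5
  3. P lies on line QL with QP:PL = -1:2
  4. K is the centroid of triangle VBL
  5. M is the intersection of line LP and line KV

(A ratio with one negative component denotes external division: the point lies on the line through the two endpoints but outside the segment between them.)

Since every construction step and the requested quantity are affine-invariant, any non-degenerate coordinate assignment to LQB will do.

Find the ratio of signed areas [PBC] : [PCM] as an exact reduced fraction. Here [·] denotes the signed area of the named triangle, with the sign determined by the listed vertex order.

[PBC]:[PCM] = -75/76

Work in coordinates with L = (0, 0), Q = (1, 0), B = (0, 1).
1. C lies on line QB with QC:CB = 2:(-3) ⇒ C = (3, -2)
2. V lies on line LC with LV:VC = 4:5 ⇒ V = (4/3, -8/9)
3. P lies on line QL with QP:PL = -1:2 ⇒ P = (2, 0)
4. K is the centroid of triangle VBL ⇒ K = (4/9, 1/27)
5. M is the intersection of line LP and line KV ⇒ M = (12/25, 0)
2·[PBC] = 3, 2·[PCM] = -76/25
[PBC]:[PCM] = 3:-76/25 = -75/76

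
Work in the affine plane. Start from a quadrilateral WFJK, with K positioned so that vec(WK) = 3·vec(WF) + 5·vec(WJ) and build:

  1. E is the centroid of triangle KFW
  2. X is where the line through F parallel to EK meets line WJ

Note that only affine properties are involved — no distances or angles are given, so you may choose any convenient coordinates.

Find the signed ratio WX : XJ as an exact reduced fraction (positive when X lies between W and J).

WX:XJ = -2/3

Choose coordinates W = (0, 0), F = (1, 0), J = (0, 1), K = (3, 5).
1. E is the centroid of triangle KFW ⇒ E = (4/3, 5/3)
2. X is where the line through F parallel to EK meets line WJ ⇒ X = (0, -2)
X = W + t·(J−W) with t = -2, so WX:XJ = t:(1−t) = -2:3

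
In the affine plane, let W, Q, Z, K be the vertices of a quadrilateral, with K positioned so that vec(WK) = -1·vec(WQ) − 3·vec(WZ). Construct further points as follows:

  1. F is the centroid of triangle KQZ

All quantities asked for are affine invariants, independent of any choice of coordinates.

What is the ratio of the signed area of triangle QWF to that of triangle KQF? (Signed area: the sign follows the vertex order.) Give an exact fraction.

Assign W = (0, 0), Q = (1, 0), Z = (0, 1), K = (-1, -3) — the answer is frame-independent, so this choice is without loss of generality.
1. F is the centroid of triangle KQZ ⇒ F = (0, -2/3)
2·[QWF] = 2/3, 2·[KQF] = 5/3
[QWF]:[KQF] = 2/3:5/3 = 2/5

[QWF]:[KQF] = 2/5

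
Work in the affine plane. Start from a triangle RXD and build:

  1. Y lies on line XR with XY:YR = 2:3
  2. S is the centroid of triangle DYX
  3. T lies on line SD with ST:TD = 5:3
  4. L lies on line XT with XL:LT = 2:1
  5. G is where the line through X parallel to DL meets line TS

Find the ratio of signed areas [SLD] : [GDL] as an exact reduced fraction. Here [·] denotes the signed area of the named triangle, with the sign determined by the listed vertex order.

[SLD]:[GDL] = 4/3

Set R = (0, 0), X = (1, 0), D = (0, 1); any affine frame gives the same invariant.
1. Y lies on line XR with XY:YR = 2:3 ⇒ Y = (3/5, 0)
2. S is the centroid of triangle DYX ⇒ S = (8/15, 1/3)
3. T lies on line SD with ST:TD = 5:3 ⇒ T = (1/5, 3/4)
4. L lies on line XT with XL:LT = 2:1 ⇒ L = (7/15, 1/2)
5. G is where the line through X parallel to DL meets line TS ⇒ G = (-2/5, 3/2)
2·[SLD] = 2/45, 2·[GDL] = 1/30
[SLD]:[GDL] = 2/45:1/30 = 4/3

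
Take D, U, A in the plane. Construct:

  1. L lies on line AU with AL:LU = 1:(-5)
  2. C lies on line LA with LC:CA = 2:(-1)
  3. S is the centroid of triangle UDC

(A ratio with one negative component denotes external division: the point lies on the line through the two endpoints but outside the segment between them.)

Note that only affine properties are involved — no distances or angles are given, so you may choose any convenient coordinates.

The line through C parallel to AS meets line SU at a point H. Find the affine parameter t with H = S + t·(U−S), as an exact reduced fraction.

t = 1/4

Assign D = (0, 0), U = (1, 0), A = (0, 1) — the answer is frame-independent, so this choice is without loss of generality.
1. L lies on line AU with AL:LU = 1:(-5) ⇒ L = (-1/4, 5/4)
2. C lies on line LA with LC:CA = 2:(-1) ⇒ C = (1/4, 3/4)
3. S is the centroid of triangle UDC ⇒ S = (5/12, 1/4)
through C parallel to AS: direction (5/12, -3/4); meets SU at H = (9/16, 3/16)
H = S + t·(U−S) with t = 1/4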